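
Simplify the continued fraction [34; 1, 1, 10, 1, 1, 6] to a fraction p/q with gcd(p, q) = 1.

9908/287

Start with 6.
1 + 1/(6/1) = 1 + 1/6 = 7/6
1 + 1/(7/6) = 1 + 6/7 = 13/7
10 + 1/(13/7) = 10 + 7/13 = 137/13
1 + 1/(137/13) = 1 + 13/137 = 150/137
1 + 1/(150/137) = 1 + 137/150 = 287/150
34 + 1/(287/150) = 34 + 150/287 = 9908/287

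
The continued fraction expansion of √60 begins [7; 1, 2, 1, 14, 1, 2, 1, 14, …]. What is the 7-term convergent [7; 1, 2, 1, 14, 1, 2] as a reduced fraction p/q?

1433/185

Start with 2.
1 + 1/(2/1) = 1 + 1/2 = 3/2
14 + 1/(3/2) = 14 + 2/3 = 44/3
1 + 1/(44/3) = 1 + 3/44 = 47/44
2 + 1/(47/44) = 2 + 44/47 = 138/47
1 + 1/(138/47) = 1 + 47/138 = 185/138
7 + 1/(185/138) = 7 + 138/185 = 1433/185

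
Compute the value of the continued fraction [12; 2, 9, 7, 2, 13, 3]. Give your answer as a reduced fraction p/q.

Start with 3.
13 + 1/(3/1) = 13 + 1/3 = 40/3
2 + 1/(40/3) = 2 + 3/40 = 83/40
7 + 1/(83/40) = 7 + 40/83 = 621/83
9 + 1/(621/83) = 9 + 83/621 = 5672/621
2 + 1/(5672/621) = 2 + 621/5672 = 11965/5672
12 + 1/(11965/5672) = 12 + 5672/11965 = 149252/11965

149252/11965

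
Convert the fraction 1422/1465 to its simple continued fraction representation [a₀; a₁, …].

[0; 1, 33, 14, 3]

Repeatedly divide and take the remainder:
1422 ÷ 1465 → quotient 0, remainder 1422
1465 ÷ 1422 → quotient 1, remainder 43
1422 ÷ 43 → quotient 33, remainder 3
43 ÷ 3 → quotient 14, remainder 1
3 ÷ 1 → quotient 3, remainder 0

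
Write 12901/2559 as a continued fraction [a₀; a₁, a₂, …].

12901 = 5·2559 + 106, so a_0 = 5
2559 = 24·106 + 15, so a_1 = 24
106 = 7·15 + 1, so a_2 = 7
15 = 15·1 + 0, so a_3 = 15

[5; 24, 7, 15]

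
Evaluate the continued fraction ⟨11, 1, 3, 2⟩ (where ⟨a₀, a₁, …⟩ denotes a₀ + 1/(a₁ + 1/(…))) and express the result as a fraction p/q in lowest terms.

106/9

a_0 = 11: 11/1
a_1 = 1: 12/1
a_2 = 3: 47/4
a_3 = 2: 106/9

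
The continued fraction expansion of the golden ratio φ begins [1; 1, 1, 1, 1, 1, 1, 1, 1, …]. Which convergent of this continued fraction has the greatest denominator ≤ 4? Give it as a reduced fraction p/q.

List convergents until the denominator exceeds the bound:
a_0 = 1: 1/1  (≤ bound)
a_1 = 1: 2/1  (≤ bound)
a_2 = 1: 3/2  (≤ bound)
a_3 = 1: 5/3  (≤ bound)
a_4 = 1: 8/5  (> 4, stop)

5/3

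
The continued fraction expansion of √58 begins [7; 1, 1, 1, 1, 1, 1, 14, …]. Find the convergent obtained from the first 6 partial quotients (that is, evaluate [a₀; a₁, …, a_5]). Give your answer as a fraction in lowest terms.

61/8

Build up convergents one term at a time:
a_0 = 7: 7/1
a_1 = 1: 8/1
a_2 = 1: 15/2
a_3 = 1: 23/3
a_4 = 1: 38/5
a_5 = 1: 61/8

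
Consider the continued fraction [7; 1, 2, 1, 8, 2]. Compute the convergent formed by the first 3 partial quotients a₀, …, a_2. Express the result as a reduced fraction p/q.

Collapse the nested fraction from the inside out:
Start with 2.
1 + 1/(2/1) = 1 + 1/2 = 3/2
7 + 1/(3/2) = 7 + 2/3 = 23/3

23/3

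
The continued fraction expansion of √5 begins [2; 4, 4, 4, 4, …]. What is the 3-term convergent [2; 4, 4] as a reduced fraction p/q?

38/17

a_0 = 2: 2/1
a_1 = 4: 9/4
a_2 = 4: 38/17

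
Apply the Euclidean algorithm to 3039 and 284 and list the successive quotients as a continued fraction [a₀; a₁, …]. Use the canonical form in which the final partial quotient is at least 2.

[10; 1, 2, 2, 1, 13, 2]

Repeatedly divide and take the remainder:
3039 = 10·284 + 199, so a_0 = 10
284 = 1·199 + 85, so a_1 = 1
199 = 2·85 + 29, so a_2 = 2
85 = 2·29 + 27, so a_3 = 2
29 = 1·27 + 2, so a_4 = 1
27 = 13·2 + 1, so a_5 = 13
2 = 2·1 + 0, so a_6 = 2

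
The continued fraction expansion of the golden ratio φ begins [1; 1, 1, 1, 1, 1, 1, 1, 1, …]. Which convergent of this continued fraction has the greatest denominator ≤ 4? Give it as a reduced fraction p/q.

5/3

List convergents until the denominator exceeds the bound:
a_0 = 1: 1/1  (≤ bound)
a_1 = 1: 2/1  (≤ bound)
a_2 = 1: 3/2  (≤ bound)
a_3 = 1: 5/3  (≤ bound)
a_4 = 1: 8/5  (> 4, stop)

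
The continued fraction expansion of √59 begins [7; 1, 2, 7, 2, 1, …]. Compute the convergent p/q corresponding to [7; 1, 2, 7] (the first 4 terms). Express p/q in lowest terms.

Work from the innermost term outward:
Start with 7.
2 + 1/(7/1) = 2 + 1/7 = 15/7
1 + 1/(15/7) = 1 + 7/15 = 22/15
7 + 1/(22/15) = 7 + 15/22 = 169/22

169/22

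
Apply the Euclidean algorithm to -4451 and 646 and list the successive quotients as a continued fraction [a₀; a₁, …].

[-7; 9, 10, 7]

Repeatedly divide and take the remainder:
-4451 ÷ 646 → quotient -7, remainder 71
646 ÷ 71 → quotient 9, remainder 7
71 ÷ 7 → quotient 10, remainder 1
7 ÷ 1 → quotient 7, remainder 0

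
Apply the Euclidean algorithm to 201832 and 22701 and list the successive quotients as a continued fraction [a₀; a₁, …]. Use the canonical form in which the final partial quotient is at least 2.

201832 = 8·22701 + 20224, so a_0 = 8
22701 = 1·20224 + 2477, so a_1 = 1
20224 = 8·2477 + 408, so a_2 = 8
2477 = 6·408 + 29, so a_3 = 6
408 = 14·29 + 2, so a_4 = 14
29 = 14·2 + 1, so a_5 = 14
2 = 2·1 + 0, so a_6 = 2

[8; 1, 8, 6, 14, 14, 2]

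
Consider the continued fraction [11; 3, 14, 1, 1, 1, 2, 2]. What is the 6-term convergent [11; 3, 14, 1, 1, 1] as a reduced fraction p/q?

1529/135

Start with 1.
1 + 1/(1/1) = 1 + 1/1 = 2/1
1 + 1/(2/1) = 1 + 1/2 = 3/2
14 + 1/(3/2) = 14 + 2/3 = 44/3
3 + 1/(44/3) = 3 + 3/44 = 135/44
11 + 1/(135/44) = 11 + 44/135 = 1529/135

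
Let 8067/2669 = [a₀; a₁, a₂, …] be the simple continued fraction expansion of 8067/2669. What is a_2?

Run the Euclidean algorithm, recording each quotient:
8067 = 3·2669 + 60, so a_0 = 3
2669 = 44·60 + 29, so a_1 = 44
60 = 2·29 + 2, so a_2 = 2

2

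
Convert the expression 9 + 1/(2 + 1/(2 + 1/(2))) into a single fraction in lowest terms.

Compute successive convergents:
a_0 = 9: 9/1
a_1 = 2: 19/2
a_2 = 2: 47/5
a_3 = 2: 113/12

113/12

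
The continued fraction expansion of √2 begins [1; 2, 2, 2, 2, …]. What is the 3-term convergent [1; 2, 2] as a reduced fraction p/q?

Collapse the nested fraction from the inside out:
Start with 2.
2 + 1/(2/1) = 2 + 1/2 = 5/2
1 + 1/(5/2) = 1 + 2/5 = 7/5

7/5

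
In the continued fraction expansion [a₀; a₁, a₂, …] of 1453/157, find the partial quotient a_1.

1453 = 9·157 + 40, so a_0 = 9
157 = 3·40 + 37, so a_1 = 3

3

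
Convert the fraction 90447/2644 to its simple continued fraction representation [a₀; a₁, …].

Apply division with remainder until the remainder is 0:
⌊90447/2644⌋ = 34, remainder 551
⌊2644/551⌋ = 4, remainder 440
⌊551/440⌋ = 1, remainder 111
⌊440/111⌋ = 3, remainder 107
⌊111/107⌋ = 1, remainder 4
⌊107/4⌋ = 26, remainder 3
⌊4/3⌋ = 1, remainder 1
⌊3/1⌋ = 3, remainder 0

[34; 4, 1, 3, 1, 26, 1, 3]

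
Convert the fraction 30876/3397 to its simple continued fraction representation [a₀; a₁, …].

[9; 11, 4, 1, 2, 1, 3, 4]

Run the Euclidean algorithm, recording each quotient:
30876 ÷ 3397 → quotient 9, remainder 303
3397 ÷ 303 → quotient 11, remainder 64
303 ÷ 64 → quotient 4, remainder 47
64 ÷ 47 → quotient 1, remainder 17
47 ÷ 17 → quotient 2, remainder 13
17 ÷ 13 → quotient 1, remainder 4
13 ÷ 4 → quotient 3, remainder 1
4 ÷ 1 → quotient 4, remainder 0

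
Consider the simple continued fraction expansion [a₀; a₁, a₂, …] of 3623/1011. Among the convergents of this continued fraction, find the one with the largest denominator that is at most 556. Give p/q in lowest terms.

1222/341

a_0 = 3: 3/1  (≤ bound)
a_1 = 1: 4/1  (≤ bound)
a_2 = 1: 7/2  (≤ bound)
a_3 = 2: 18/5  (≤ bound)
a_4 = 2: 43/12  (≤ bound)
a_5 = 27: 1179/329  (≤ bound)
a_6 = 1: 1222/341  (≤ bound)
a_7 = 2: 3623/1011  (> 556, stop)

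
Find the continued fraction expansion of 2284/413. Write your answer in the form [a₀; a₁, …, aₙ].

[5; 1, 1, 7, 1, 3, 6]

⌊2284/413⌋ = 5, remainder 219
⌊413/219⌋ = 1, remainder 194
⌊219/194⌋ = 1, remainder 25
⌊194/25⌋ = 7, remainder 19
⌊25/19⌋ = 1, remainder 6
⌊19/6⌋ = 3, remainder 1
⌊6/1⌋ = 6, remainder 0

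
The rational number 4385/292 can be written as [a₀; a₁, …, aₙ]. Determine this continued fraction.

[15; 58, 2, 2]

Repeatedly divide and take the remainder:
4385 = 15·292 + 5, so a_0 = 15
292 = 58·5 + 2, so a_1 = 58
5 = 2·2 + 1, so a_2 = 2
2 = 2·1 + 0, so a_3 = 2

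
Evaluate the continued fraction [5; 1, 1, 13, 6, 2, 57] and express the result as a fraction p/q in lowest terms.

112568/20399

Compute successive convergents:
a_0 = 5: 5/1
a_1 = 1: 6/1
a_2 = 1: 11/2
a_3 = 13: 149/27
a_4 = 6: 905/164
a_5 = 2: 1959/355
a_6 = 57: 112568/20399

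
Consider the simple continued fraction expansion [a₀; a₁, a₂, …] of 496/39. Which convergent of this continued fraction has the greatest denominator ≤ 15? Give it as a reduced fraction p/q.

List convergents until the denominator exceeds the bound:
a_0 = 12: 12/1  (≤ bound)
a_1 = 1: 13/1  (≤ bound)
a_2 = 2: 38/3  (≤ bound)
a_3 = 1: 51/4  (≤ bound)
a_4 = 1: 89/7  (≤ bound)
a_5 = 5: 496/39  (> 15, stop)

89/7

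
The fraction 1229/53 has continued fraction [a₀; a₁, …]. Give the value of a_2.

Apply division with remainder until the remainder is 0:
1229 ÷ 53 → quotient 23, remainder 10
53 ÷ 10 → quotient 5, remainder 3
10 ÷ 3 → quotient 3, remainder 1

3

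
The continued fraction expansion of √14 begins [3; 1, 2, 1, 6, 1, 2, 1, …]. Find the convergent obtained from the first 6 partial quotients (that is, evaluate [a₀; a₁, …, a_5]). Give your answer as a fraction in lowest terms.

a_0 = 3: 3/1
a_1 = 1: 4/1
a_2 = 2: 11/3
a_3 = 1: 15/4
a_4 = 6: 101/27
a_5 = 1: 116/31

116/31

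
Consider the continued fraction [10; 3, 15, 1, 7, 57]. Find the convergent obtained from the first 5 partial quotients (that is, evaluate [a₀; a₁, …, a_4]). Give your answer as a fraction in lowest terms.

4017/389

Collapse the nested fraction from the inside out:
Start with 7.
1 + 1/(7/1) = 1 + 1/7 = 8/7
15 + 1/(8/7) = 15 + 7/8 = 127/8
3 + 1/(127/8) = 3 + 8/127 = 389/127
10 + 1/(389/127) = 10 + 127/389 = 4017/389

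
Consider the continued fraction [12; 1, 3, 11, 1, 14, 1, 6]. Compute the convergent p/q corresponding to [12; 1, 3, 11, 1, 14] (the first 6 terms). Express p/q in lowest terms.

Start with 14.
1 + 1/(14/1) = 1 + 1/14 = 15/14
11 + 1/(15/14) = 11 + 14/15 = 179/15
3 + 1/(179/15) = 3 + 15/179 = 552/179
1 + 1/(552/179) = 1 + 179/552 = 731/552
12 + 1/(731/552) = 12 + 552/731 = 9324/731

9324/731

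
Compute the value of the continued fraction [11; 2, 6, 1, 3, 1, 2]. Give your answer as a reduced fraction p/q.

Start with 2.
1 + 1/(2/1) = 1 + 1/2 = 3/2
3 + 1/(3/2) = 3 + 2/3 = 11/3
1 + 1/(11/3) = 1 + 3/11 = 14/11
6 + 1/(14/11) = 6 + 11/14 = 95/14
2 + 1/(95/14) = 2 + 14/95 = 204/95
11 + 1/(204/95) = 11 + 95/204 = 2339/204

2339/204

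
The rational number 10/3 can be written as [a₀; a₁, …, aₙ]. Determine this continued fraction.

[3; 3]

⌊10/3⌋ = 3, remainder 1
⌊3/1⌋ = 3, remainder 0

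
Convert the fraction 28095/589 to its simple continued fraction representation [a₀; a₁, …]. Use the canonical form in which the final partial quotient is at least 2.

⌊28095/589⌋ = 47, remainder 412
⌊589/412⌋ = 1, remainder 177
⌊412/177⌋ = 2, remainder 58
⌊177/58⌋ = 3, remainder 3
⌊58/3⌋ = 19, remainder 1
⌊3/1⌋ = 3, remainder 0

[47; 1, 2, 3, 19, 3]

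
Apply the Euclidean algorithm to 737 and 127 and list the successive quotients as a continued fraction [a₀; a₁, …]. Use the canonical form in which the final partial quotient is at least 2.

Run the Euclidean algorithm, recording each quotient:
737 ÷ 127 → quotient 5, remainder 102
127 ÷ 102 → quotient 1, remainder 25
102 ÷ 25 → quotient 4, remainder 2
25 ÷ 2 → quotient 12, remainder 1
2 ÷ 1 → quotient 2, remainder 0

[5; 1, 4, 12, 2]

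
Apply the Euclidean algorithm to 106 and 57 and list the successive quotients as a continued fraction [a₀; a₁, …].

⌊106/57⌋ = 1, remainder 49
⌊57/49⌋ = 1, remainder 8
⌊49/8⌋ = 6, remainder 1
⌊8/1⌋ = 8, remainder 0

[1; 1, 6, 8]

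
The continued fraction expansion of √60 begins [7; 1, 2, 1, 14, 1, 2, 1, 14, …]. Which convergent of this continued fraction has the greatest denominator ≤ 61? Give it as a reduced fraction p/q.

457/59

List convergents until the denominator exceeds the bound:
a_0 = 7: 7/1  (≤ bound)
a_1 = 1: 8/1  (≤ bound)
a_2 = 2: 23/3  (≤ bound)
a_3 = 1: 31/4  (≤ bound)
a_4 = 14: 457/59  (≤ bound)
a_5 = 1: 488/63  (> 61, stop)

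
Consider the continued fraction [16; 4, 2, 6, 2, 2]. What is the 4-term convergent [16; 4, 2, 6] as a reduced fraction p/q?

941/58

Start with 6.
2 + 1/(6/1) = 2 + 1/6 = 13/6
4 + 1/(13/6) = 4 + 6/13 = 58/13
16 + 1/(58/13) = 16 + 13/58 = 941/58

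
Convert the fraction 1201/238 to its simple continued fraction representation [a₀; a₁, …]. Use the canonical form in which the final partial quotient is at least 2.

[5; 21, 1, 1, 1, 3]

Repeatedly divide and take the remainder:
1201 = 5·238 + 11, so a_0 = 5
238 = 21·11 + 7, so a_1 = 21
11 = 1·7 + 4, so a_2 = 1
7 = 1·4 + 3, so a_3 = 1
4 = 1·3 + 1, so a_4 = 1
3 = 3·1 + 0, so a_5 = 3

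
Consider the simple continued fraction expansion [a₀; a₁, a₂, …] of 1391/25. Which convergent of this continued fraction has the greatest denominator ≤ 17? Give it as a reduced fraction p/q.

612/11

a_0 = 55: 55/1  (≤ bound)
a_1 = 1: 56/1  (≤ bound)
a_2 = 1: 111/2  (≤ bound)
a_3 = 1: 167/3  (≤ bound)
a_4 = 3: 612/11  (≤ bound)
a_5 = 2: 1391/25  (> 17, stop)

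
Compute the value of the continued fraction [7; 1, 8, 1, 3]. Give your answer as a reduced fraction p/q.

308/39

Work from the innermost term outward:
Start with 3.
1 + 1/(3/1) = 1 + 1/3 = 4/3
8 + 1/(4/3) = 8 + 3/4 = 35/4
1 + 1/(35/4) = 1 + 4/35 = 39/35
7 + 1/(39/35) = 7 + 35/39 = 308/39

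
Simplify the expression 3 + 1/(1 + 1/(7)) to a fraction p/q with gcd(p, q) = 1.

a_0 = 3: 3/1
a_1 = 1: 4/1
a_2 = 7: 31/8

31/8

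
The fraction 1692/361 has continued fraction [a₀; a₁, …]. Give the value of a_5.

3

Run the Euclidean algorithm, recording each quotient:
1692 ÷ 361 → quotient 4, remainder 248
361 ÷ 248 → quotient 1, remainder 113
248 ÷ 113 → quotient 2, remainder 22
113 ÷ 22 → quotient 5, remainder 3
22 ÷ 3 → quotient 7, remainder 1
3 ÷ 1 → quotient 3, remainder 0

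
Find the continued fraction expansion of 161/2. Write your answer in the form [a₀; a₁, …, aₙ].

161 = 80·2 + 1, so a_0 = 80
2 = 2·1 + 0, so a_1 = 2

[80; 2]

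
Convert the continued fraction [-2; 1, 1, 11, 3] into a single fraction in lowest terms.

a_0 = -2: -2/1
a_1 = 1: -1/1
a_2 = 1: -3/2
a_3 = 11: -34/23
a_4 = 3: -105/71

-105/71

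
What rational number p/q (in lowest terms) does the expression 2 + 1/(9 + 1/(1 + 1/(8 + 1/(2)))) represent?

395/188

Build up convergents one term at a time:
a_0 = 2: 2/1
a_1 = 9: 19/9
a_2 = 1: 21/10
a_3 = 8: 187/89
a_4 = 2: 395/188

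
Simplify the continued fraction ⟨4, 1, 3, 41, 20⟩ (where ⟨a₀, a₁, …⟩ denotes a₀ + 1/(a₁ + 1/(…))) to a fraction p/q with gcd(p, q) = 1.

15699/3304

Start with 20.
41 + 1/(20/1) = 41 + 1/20 = 821/20
3 + 1/(821/20) = 3 + 20/821 = 2483/821
1 + 1/(2483/821) = 1 + 821/2483 = 3304/2483
4 + 1/(3304/2483) = 4 + 2483/3304 = 15699/3304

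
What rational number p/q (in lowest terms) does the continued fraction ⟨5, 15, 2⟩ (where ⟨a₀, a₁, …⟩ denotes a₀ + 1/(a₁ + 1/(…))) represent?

Start with 2.
15 + 1/(2/1) = 15 + 1/2 = 31/2
5 + 1/(31/2) = 5 + 2/31 = 157/31

157/31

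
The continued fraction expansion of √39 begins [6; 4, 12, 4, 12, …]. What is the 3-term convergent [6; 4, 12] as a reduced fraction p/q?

Starting at the tail and folding back:
Start with 12.
4 + 1/(12/1) = 4 + 1/12 = 49/12
6 + 1/(49/12) = 6 + 12/49 = 306/49

306/49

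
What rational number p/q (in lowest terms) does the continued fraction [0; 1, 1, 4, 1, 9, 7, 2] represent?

Start with 2.
7 + 1/(2/1) = 7 + 1/2 = 15/2
9 + 1/(15/2) = 9 + 2/15 = 137/15
1 + 1/(137/15) = 1 + 15/137 = 152/137
4 + 1/(152/137) = 4 + 137/152 = 745/152
1 + 1/(745/152) = 1 + 152/745 = 897/745
1 + 1/(897/745) = 1 + 745/897 = 1642/897
0 + 1/(1642/897) = 0 + 897/1642 = 897/1642

897/1642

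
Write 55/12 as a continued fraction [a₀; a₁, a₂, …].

Run the Euclidean algorithm, recording each quotient:
55 ÷ 12 → quotient 4, remainder 7
12 ÷ 7 → quotient 1, remainder 5
7 ÷ 5 → quotient 1, remainder 2
5 ÷ 2 → quotient 2, remainder 1
2 ÷ 1 → quotient 2, remainder 0

[4; 1, 1, 2, 2]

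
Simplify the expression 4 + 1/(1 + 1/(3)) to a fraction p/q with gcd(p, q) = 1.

Work from the innermost term outward:
Start with 3.
1 + 1/(3/1) = 1 + 1/3 = 4/3
4 + 1/(4/3) = 4 + 3/4 = 19/4

19/4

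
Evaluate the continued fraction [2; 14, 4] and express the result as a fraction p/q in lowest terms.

Build up convergents one term at a time:
a_0 = 2: 2/1
a_1 = 14: 29/14
a_2 = 4: 118/57

118/57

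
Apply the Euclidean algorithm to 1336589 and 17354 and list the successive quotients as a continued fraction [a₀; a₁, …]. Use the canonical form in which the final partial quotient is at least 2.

Run the Euclidean algorithm, recording each quotient:
1336589 ÷ 17354 → quotient 77, remainder 331
17354 ÷ 331 → quotient 52, remainder 142
331 ÷ 142 → quotient 2, remainder 47
142 ÷ 47 → quotient 3, remainder 1
47 ÷ 1 → quotient 47, remainder 0

[77; 52, 2, 3, 47]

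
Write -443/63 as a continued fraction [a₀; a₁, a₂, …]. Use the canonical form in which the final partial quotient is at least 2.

-443 ÷ 63 → quotient -8, remainder 61
63 ÷ 61 → quotient 1, remainder 2
61 ÷ 2 → quotient 30, remainder 1
2 ÷ 1 → quotient 2, remainder 0

[-8; 1, 30, 2]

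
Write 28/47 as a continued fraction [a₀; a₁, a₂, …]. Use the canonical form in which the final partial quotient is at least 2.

28 = 0·47 + 28, so a_0 = 0
47 = 1·28 + 19, so a_1 = 1
28 = 1·19 + 9, so a_2 = 1
19 = 2·9 + 1, so a_3 = 2
9 = 9·1 + 0, so a_4 = 9

[0; 1, 1, 2, 9]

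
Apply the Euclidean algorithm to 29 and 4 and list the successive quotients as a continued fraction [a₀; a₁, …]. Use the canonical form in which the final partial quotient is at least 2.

[7; 4]

29 ÷ 4 → quotient 7, remainder 1
4 ÷ 1 → quotient 4, remainder 0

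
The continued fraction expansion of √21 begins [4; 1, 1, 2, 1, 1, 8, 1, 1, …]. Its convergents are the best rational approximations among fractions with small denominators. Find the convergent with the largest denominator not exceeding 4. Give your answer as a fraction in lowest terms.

a_0 = 4: 4/1  (≤ bound)
a_1 = 1: 5/1  (≤ bound)
a_2 = 1: 9/2  (≤ bound)
a_3 = 2: 23/5  (> 4, stop)

9/2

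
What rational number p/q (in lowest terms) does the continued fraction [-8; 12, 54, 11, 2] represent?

-118364/14951

Start with 2.
11 + 1/(2/1) = 11 + 1/2 = 23/2
54 + 1/(23/2) = 54 + 2/23 = 1244/23
12 + 1/(1244/23) = 12 + 23/1244 = 14951/1244
-8 + 1/(14951/1244) = -8 + 1244/14951 = -118364/14951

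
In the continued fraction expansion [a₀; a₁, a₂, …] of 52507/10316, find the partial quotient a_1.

11

52507 ÷ 10316 → quotient 5, remainder 927
10316 ÷ 927 → quotient 11, remainder 119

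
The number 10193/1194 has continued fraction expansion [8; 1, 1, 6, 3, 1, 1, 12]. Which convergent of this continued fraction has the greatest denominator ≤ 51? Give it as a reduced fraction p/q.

List convergents until the denominator exceeds the bound:
a_0 = 8: 8/1  (≤ bound)
a_1 = 1: 9/1  (≤ bound)
a_2 = 1: 17/2  (≤ bound)
a_3 = 6: 111/13  (≤ bound)
a_4 = 3: 350/41  (≤ bound)
a_5 = 1: 461/54  (> 51, stop)

350/41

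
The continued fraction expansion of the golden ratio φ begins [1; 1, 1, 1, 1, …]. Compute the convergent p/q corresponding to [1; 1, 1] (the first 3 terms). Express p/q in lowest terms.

Start with 1.
1 + 1/(1/1) = 1 + 1/1 = 2/1
1 + 1/(2/1) = 1 + 1/2 = 3/2

3/2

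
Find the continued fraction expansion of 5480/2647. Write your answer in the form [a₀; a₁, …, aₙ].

⌊5480/2647⌋ = 2, remainder 186
⌊2647/186⌋ = 14, remainder 43
⌊186/43⌋ = 4, remainder 14
⌊43/14⌋ = 3, remainder 1
⌊14/1⌋ = 14, remainder 0

[2; 14, 4, 3, 14]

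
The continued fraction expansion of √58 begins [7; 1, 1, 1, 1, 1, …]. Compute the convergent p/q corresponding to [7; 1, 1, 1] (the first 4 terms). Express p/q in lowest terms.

a_0 = 7: 7/1
a_1 = 1: 8/1
a_2 = 1: 15/2
a_3 = 1: 23/3

23/3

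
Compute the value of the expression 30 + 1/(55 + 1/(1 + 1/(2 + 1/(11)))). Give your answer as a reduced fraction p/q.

56824/1893

a_0 = 30: 30/1
a_1 = 55: 1651/55
a_2 = 1: 1681/56
a_3 = 2: 5013/167
a_4 = 11: 56824/1893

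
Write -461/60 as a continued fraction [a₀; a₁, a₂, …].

[-8; 3, 6, 3]

-461 ÷ 60 → quotient -8, remainder 19
60 ÷ 19 → quotient 3, remainder 3
19 ÷ 3 → quotient 6, remainder 1
3 ÷ 1 → quotient 3, remainder 0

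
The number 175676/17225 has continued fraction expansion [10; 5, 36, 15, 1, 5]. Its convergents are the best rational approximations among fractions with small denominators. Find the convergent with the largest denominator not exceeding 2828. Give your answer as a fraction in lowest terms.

27741/2720

a_0 = 10: 10/1  (≤ bound)
a_1 = 5: 51/5  (≤ bound)
a_2 = 36: 1846/181  (≤ bound)
a_3 = 15: 27741/2720  (≤ bound)
a_4 = 1: 29587/2901  (> 2828, stop)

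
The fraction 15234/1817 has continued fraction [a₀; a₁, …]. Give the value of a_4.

1

15234 ÷ 1817 → quotient 8, remainder 698
1817 ÷ 698 → quotient 2, remainder 421
698 ÷ 421 → quotient 1, remainder 277
421 ÷ 277 → quotient 1, remainder 144
277 ÷ 144 → quotient 1, remainder 133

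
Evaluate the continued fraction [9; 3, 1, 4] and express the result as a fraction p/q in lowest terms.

Compute successive convergents:
a_0 = 9: 9/1
a_1 = 3: 28/3
a_2 = 1: 37/4
a_3 = 4: 176/19

176/19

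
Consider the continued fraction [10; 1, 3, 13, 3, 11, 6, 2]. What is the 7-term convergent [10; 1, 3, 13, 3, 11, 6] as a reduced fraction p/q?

Start with 6.
11 + 1/(6/1) = 11 + 1/6 = 67/6
3 + 1/(67/6) = 3 + 6/67 = 207/67
13 + 1/(207/67) = 13 + 67/207 = 2758/207
3 + 1/(2758/207) = 3 + 207/2758 = 8481/2758
1 + 1/(8481/2758) = 1 + 2758/8481 = 11239/8481
10 + 1/(11239/8481) = 10 + 8481/11239 = 120871/11239

120871/11239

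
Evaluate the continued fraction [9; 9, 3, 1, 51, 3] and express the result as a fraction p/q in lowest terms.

52663/5782

Start with 3.
51 + 1/(3/1) = 51 + 1/3 = 154/3
1 + 1/(154/3) = 1 + 3/154 = 157/154
3 + 1/(157/154) = 3 + 154/157 = 625/157
9 + 1/(625/157) = 9 + 157/625 = 5782/625
9 + 1/(5782/625) = 9 + 625/5782 = 52663/5782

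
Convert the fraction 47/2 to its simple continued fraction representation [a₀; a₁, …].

[23; 2]

⌊47/2⌋ = 23, remainder 1
⌊2/1⌋ = 2, remainder 0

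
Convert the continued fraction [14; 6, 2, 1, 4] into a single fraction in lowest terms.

Start with 4.
1 + 1/(4/1) = 1 + 1/4 = 5/4
2 + 1/(5/4) = 2 + 4/5 = 14/5
6 + 1/(14/5) = 6 + 5/14 = 89/14
14 + 1/(89/14) = 14 + 14/89 = 1260/89

1260/89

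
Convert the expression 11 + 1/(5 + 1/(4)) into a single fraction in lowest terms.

a_0 = 11: 11/1
a_1 = 5: 56/5
a_2 = 4: 235/21

235/21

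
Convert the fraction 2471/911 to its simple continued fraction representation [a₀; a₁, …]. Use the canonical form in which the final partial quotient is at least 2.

[2; 1, 2, 2, 10, 2, 2, 2]

2471 ÷ 911 → quotient 2, remainder 649
911 ÷ 649 → quotient 1, remainder 262
649 ÷ 262 → quotient 2, remainder 125
262 ÷ 125 → quotient 2, remainder 12
125 ÷ 12 → quotient 10, remainder 5
12 ÷ 5 → quotient 2, remainder 2
5 ÷ 2 → quotient 2, remainder 1
2 ÷ 1 → quotient 2, remainder 0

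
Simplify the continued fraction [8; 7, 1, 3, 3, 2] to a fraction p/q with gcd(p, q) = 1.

1894/233

Use the convergent recurrence hₖ = aₖ·hₖ₋₁ + hₖ₋₂ (and likewise for the denominators kₖ):
a_0 = 8: 8/1
a_1 = 7: 57/7
a_2 = 1: 65/8
a_3 = 3: 252/31
a_4 = 3: 821/101
a_5 = 2: 1894/233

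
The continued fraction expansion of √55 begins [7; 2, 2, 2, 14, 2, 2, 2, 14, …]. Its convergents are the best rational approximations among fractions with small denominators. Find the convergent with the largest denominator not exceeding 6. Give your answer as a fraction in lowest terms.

List convergents until the denominator exceeds the bound:
a_0 = 7: 7/1  (≤ bound)
a_1 = 2: 15/2  (≤ bound)
a_2 = 2: 37/5  (≤ bound)
a_3 = 2: 89/12  (> 6, stop)

37/5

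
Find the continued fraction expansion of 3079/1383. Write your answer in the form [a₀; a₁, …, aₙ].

Apply division with remainder until the remainder is 0:
3079 = 2·1383 + 313, so a_0 = 2
1383 = 4·313 + 131, so a_1 = 4
313 = 2·131 + 51, so a_2 = 2
131 = 2·51 + 29, so a_3 = 2
51 = 1·29 + 22, so a_4 = 1
29 = 1·22 + 7, so a_5 = 1
22 = 3·7 + 1, so a_6 = 3
7 = 7·1 + 0, so a_7 = 7

[2; 4, 2, 2, 1, 1, 3, 7]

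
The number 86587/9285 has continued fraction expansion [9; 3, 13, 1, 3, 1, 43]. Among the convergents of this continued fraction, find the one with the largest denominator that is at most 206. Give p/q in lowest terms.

List convergents until the denominator exceeds the bound:
a_0 = 9: 9/1  (≤ bound)
a_1 = 3: 28/3  (≤ bound)
a_2 = 13: 373/40  (≤ bound)
a_3 = 1: 401/43  (≤ bound)
a_4 = 3: 1576/169  (≤ bound)
a_5 = 1: 1977/212  (> 206, stop)

1576/169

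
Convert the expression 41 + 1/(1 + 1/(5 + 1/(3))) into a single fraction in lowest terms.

795/19

Start with 3.
5 + 1/(3/1) = 5 + 1/3 = 16/3
1 + 1/(16/3) = 1 + 3/16 = 19/16
41 + 1/(19/16) = 41 + 16/19 = 795/19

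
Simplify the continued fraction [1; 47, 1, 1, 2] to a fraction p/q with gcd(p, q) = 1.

243/238

Compute successive convergents:
a_0 = 1: 1/1
a_1 = 47: 48/47
a_2 = 1: 49/48
a_3 = 1: 97/95
a_4 = 2: 243/238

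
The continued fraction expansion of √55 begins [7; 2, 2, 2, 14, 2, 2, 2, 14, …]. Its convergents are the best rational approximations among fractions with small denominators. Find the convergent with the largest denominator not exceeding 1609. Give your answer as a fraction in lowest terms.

6593/889

List convergents until the denominator exceeds the bound:
a_0 = 7: 7/1  (≤ bound)
a_1 = 2: 15/2  (≤ bound)
a_2 = 2: 37/5  (≤ bound)
a_3 = 2: 89/12  (≤ bound)
a_4 = 14: 1283/173  (≤ bound)
a_5 = 2: 2655/358  (≤ bound)
a_6 = 2: 6593/889  (≤ bound)
a_7 = 2: 15841/2136  (> 1609, stop)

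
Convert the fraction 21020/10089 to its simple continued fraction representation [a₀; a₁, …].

[2; 11, 1, 55, 7, 2]

21020 = 2·10089 + 842, so a_0 = 2
10089 = 11·842 + 827, so a_1 = 11
842 = 1·827 + 15, so a_2 = 1
827 = 55·15 + 2, so a_3 = 55
15 = 7·2 + 1, so a_4 = 7
2 = 2·1 + 0, so a_5 = 2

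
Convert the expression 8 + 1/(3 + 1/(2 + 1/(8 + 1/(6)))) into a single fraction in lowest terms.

2992/361

Start with 6.
8 + 1/(6/1) = 8 + 1/6 = 49/6
2 + 1/(49/6) = 2 + 6/49 = 104/49
3 + 1/(104/49) = 3 + 49/104 = 361/104
8 + 1/(361/104) = 8 + 104/361 = 2992/361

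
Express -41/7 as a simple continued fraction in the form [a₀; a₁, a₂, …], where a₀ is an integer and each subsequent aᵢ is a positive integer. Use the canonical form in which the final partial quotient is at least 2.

Run the Euclidean algorithm, recording each quotient:
⌊-41/7⌋ = -6, remainder 1
⌊7/1⌋ = 7, remainder 0

[-6; 7]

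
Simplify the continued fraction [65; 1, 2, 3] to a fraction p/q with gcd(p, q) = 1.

657/10

Build up convergents one term at a time:
a_0 = 65: 65/1
a_1 = 1: 66/1
a_2 = 2: 197/3
a_3 = 3: 657/10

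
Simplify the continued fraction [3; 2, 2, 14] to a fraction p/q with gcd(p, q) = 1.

245/72

Use the convergent recurrence hₖ = aₖ·hₖ₋₁ + hₖ₋₂ (and likewise for the denominators kₖ):
a_0 = 3: 3/1
a_1 = 2: 7/2
a_2 = 2: 17/5
a_3 = 14: 245/72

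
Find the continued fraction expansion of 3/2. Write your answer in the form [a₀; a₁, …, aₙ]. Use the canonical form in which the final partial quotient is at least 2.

[1; 2]

Apply division with remainder until the remainder is 0:
3 ÷ 2 → quotient 1, remainder 1
2 ÷ 1 → quotient 2, remainder 0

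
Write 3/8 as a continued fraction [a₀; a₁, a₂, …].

[0; 2, 1, 2]

3 ÷ 8 → quotient 0, remainder 3
8 ÷ 3 → quotient 2, remainder 2
3 ÷ 2 → quotient 1, remainder 1
2 ÷ 1 → quotient 2, remainder 0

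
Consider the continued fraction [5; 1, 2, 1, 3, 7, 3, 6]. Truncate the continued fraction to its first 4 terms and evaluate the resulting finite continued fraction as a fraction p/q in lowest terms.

Compute successive convergents:
a_0 = 5: 5/1
a_1 = 1: 6/1
a_2 = 2: 17/3
a_3 = 1: 23/4

23/4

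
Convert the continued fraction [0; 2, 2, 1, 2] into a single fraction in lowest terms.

a_0 = 0: 0/1
a_1 = 2: 1/2
a_2 = 2: 2/5
a_3 = 1: 3/7
a_4 = 2: 8/19

8/19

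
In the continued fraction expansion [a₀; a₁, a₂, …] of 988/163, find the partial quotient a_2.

3

988 ÷ 163 → quotient 6, remainder 10
163 ÷ 10 → quotient 16, remainder 3
10 ÷ 3 → quotient 3, remainder 1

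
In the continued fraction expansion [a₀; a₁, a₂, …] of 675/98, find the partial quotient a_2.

7

Apply division with remainder until the remainder is 0:
675 = 6·98 + 87, so a_0 = 6
98 = 1·87 + 11, so a_1 = 1
87 = 7·11 + 10, so a_2 = 7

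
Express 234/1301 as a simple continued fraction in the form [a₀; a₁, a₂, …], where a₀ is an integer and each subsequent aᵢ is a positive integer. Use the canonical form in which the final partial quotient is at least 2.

[0; 5, 1, 1, 3, 1, 2, 9]

⌊234/1301⌋ = 0, remainder 234
⌊1301/234⌋ = 5, remainder 131
⌊234/131⌋ = 1, remainder 103
⌊131/103⌋ = 1, remainder 28
⌊103/28⌋ = 3, remainder 19
⌊28/19⌋ = 1, remainder 9
⌊19/9⌋ = 2, remainder 1
⌊9/1⌋ = 9, remainder 0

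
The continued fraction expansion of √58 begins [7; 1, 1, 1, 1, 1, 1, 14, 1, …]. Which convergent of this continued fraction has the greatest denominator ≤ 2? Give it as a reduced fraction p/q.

15/2

a_0 = 7: 7/1  (≤ bound)
a_1 = 1: 8/1  (≤ bound)
a_2 = 1: 15/2  (≤ bound)
a_3 = 1: 23/3  (> 2, stop)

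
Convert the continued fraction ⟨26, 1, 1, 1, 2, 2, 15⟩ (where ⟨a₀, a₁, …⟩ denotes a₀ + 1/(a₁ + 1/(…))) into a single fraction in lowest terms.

7803/293

Work from the innermost term outward:
Start with 15.
2 + 1/(15/1) = 2 + 1/15 = 31/15
2 + 1/(31/15) = 2 + 15/31 = 77/31
1 + 1/(77/31) = 1 + 31/77 = 108/77
1 + 1/(108/77) = 1 + 77/108 = 185/108
1 + 1/(185/108) = 1 + 108/185 = 293/185
26 + 1/(293/185) = 26 + 185/293 = 7803/293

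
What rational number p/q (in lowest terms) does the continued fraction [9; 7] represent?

64/7

Start with 7.
9 + 1/(7/1) = 9 + 1/7 = 64/7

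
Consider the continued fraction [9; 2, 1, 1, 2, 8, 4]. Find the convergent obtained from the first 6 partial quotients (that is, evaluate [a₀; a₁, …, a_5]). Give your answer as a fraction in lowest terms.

a_0 = 9: 9/1
a_1 = 2: 19/2
a_2 = 1: 28/3
a_3 = 1: 47/5
a_4 = 2: 122/13
a_5 = 8: 1023/109

1023/109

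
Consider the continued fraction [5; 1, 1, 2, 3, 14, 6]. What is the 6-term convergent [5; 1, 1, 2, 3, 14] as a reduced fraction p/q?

Build up convergents one term at a time:
a_0 = 5: 5/1
a_1 = 1: 6/1
a_2 = 1: 11/2
a_3 = 2: 28/5
a_4 = 3: 95/17
a_5 = 14: 1358/243

1358/243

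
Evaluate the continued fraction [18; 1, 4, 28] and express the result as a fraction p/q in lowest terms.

2651/141

Use the convergent recurrence hₖ = aₖ·hₖ₋₁ + hₖ₋₂ (and likewise for the denominators kₖ):
a_0 = 18: 18/1
a_1 = 1: 19/1
a_2 = 4: 94/5
a_3 = 28: 2651/141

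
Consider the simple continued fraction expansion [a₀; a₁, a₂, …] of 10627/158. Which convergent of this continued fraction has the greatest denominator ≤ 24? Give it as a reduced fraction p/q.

1547/23

a_0 = 67: 67/1  (≤ bound)
a_1 = 3: 202/3  (≤ bound)
a_2 = 1: 269/4  (≤ bound)
a_3 = 5: 1547/23  (≤ bound)
a_4 = 1: 1816/27  (> 24, stop)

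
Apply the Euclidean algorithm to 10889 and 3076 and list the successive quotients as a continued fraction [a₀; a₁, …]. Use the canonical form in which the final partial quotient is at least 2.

10889 = 3·3076 + 1661, so a_0 = 3
3076 = 1·1661 + 1415, so a_1 = 1
1661 = 1·1415 + 246, so a_2 = 1
1415 = 5·246 + 185, so a_3 = 5
246 = 1·185 + 61, so a_4 = 1
185 = 3·61 + 2, so a_5 = 3
61 = 30·2 + 1, so a_6 = 30
2 = 2·1 + 0, so a_7 = 2

[3; 1, 1, 5, 1, 3, 30, 2]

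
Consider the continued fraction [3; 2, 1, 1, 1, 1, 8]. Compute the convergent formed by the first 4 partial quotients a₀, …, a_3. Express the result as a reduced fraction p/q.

17/5

Work from the innermost term outward:
Start with 1.
1 + 1/(1/1) = 1 + 1/1 = 2/1
2 + 1/(2/1) = 2 + 1/2 = 5/2
3 + 1/(5/2) = 3 + 2/5 = 17/5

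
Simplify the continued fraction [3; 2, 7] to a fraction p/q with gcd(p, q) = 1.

52/15

Start with 7.
2 + 1/(7/1) = 2 + 1/7 = 15/7
3 + 1/(15/7) = 3 + 7/15 = 52/15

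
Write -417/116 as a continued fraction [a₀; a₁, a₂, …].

Repeatedly divide and take the remainder:
⌊-417/116⌋ = -4, remainder 47
⌊116/47⌋ = 2, remainder 22
⌊47/22⌋ = 2, remainder 3
⌊22/3⌋ = 7, remainder 1
⌊3/1⌋ = 3, remainder 0

[-4; 2, 2, 7, 3]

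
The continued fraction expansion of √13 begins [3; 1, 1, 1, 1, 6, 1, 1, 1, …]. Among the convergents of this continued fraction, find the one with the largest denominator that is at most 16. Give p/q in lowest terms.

a_0 = 3: 3/1  (≤ bound)
a_1 = 1: 4/1  (≤ bound)
a_2 = 1: 7/2  (≤ bound)
a_3 = 1: 11/3  (≤ bound)
a_4 = 1: 18/5  (≤ bound)
a_5 = 6: 119/33  (> 16, stop)

18/5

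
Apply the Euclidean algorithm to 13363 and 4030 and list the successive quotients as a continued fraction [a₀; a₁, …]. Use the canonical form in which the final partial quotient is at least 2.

[3; 3, 6, 30, 7]

13363 ÷ 4030 → quotient 3, remainder 1273
4030 ÷ 1273 → quotient 3, remainder 211
1273 ÷ 211 → quotient 6, remainder 7
211 ÷ 7 → quotient 30, remainder 1
7 ÷ 1 → quotient 7, remainder 0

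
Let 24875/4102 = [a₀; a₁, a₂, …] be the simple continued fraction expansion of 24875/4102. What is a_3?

1

⌊24875/4102⌋ = 6, remainder 263
⌊4102/263⌋ = 15, remainder 157
⌊263/157⌋ = 1, remainder 106
⌊157/106⌋ = 1, remainder 51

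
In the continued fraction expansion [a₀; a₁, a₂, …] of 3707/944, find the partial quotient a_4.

3707 ÷ 944 → quotient 3, remainder 875
944 ÷ 875 → quotient 1, remainder 69
875 ÷ 69 → quotient 12, remainder 47
69 ÷ 47 → quotient 1, remainder 22
47 ÷ 22 → quotient 2, remainder 3

2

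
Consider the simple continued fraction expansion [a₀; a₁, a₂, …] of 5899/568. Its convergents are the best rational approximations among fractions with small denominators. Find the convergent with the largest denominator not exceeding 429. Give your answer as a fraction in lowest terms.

862/83

a_0 = 10: 10/1  (≤ bound)
a_1 = 2: 21/2  (≤ bound)
a_2 = 1: 31/3  (≤ bound)
a_3 = 1: 52/5  (≤ bound)
a_4 = 2: 135/13  (≤ bound)
a_5 = 5: 727/70  (≤ bound)
a_6 = 1: 862/83  (≤ bound)
a_7 = 6: 5899/568  (> 429, stop)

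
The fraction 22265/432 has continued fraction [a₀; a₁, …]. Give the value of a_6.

22265 ÷ 432 → quotient 51, remainder 233
432 ÷ 233 → quotient 1, remainder 199
233 ÷ 199 → quotient 1, remainder 34
199 ÷ 34 → quotient 5, remainder 29
34 ÷ 29 → quotient 1, remainder 5
29 ÷ 5 → quotient 5, remainder 4
5 ÷ 4 → quotient 1, remainder 1

1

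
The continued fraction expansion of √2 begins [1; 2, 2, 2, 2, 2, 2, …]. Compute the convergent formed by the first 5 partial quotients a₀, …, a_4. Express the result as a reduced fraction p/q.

41/29

Compute successive convergents:
a_0 = 1: 1/1
a_1 = 2: 3/2
a_2 = 2: 7/5
a_3 = 2: 17/12
a_4 = 2: 41/29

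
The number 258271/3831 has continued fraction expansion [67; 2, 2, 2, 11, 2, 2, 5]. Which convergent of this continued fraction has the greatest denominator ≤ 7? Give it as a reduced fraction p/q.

337/5

List convergents until the denominator exceeds the bound:
a_0 = 67: 67/1  (≤ bound)
a_1 = 2: 135/2  (≤ bound)
a_2 = 2: 337/5  (≤ bound)
a_3 = 2: 809/12  (> 7, stop)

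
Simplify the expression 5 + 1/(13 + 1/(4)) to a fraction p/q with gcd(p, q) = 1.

269/53

Collapse the nested fraction from the inside out:
Start with 4.
13 + 1/(4/1) = 13 + 1/4 = 53/4
5 + 1/(53/4) = 5 + 4/53 = 269/53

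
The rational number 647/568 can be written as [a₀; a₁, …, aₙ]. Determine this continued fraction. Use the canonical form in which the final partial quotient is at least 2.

[1; 7, 5, 3, 1, 3]

⌊647/568⌋ = 1, remainder 79
⌊568/79⌋ = 7, remainder 15
⌊79/15⌋ = 5, remainder 4
⌊15/4⌋ = 3, remainder 3
⌊4/3⌋ = 1, remainder 1
⌊3/1⌋ = 3, remainder 0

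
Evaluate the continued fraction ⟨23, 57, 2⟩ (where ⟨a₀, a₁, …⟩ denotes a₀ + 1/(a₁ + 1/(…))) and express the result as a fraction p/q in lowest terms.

a_0 = 23: 23/1
a_1 = 57: 1312/57
a_2 = 2: 2647/115

2647/115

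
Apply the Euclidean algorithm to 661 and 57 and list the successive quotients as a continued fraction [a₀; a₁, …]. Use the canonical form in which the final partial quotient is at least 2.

661 = 11·57 + 34, so a_0 = 11
57 = 1·34 + 23, so a_1 = 1
34 = 1·23 + 11, so a_2 = 1
23 = 2·11 + 1, so a_3 = 2
11 = 11·1 + 0, so a_4 = 11

[11; 1, 1, 2, 11]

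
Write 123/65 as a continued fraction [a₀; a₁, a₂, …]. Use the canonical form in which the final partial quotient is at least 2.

[1; 1, 8, 3, 2]

Apply division with remainder until the remainder is 0:
123 ÷ 65 → quotient 1, remainder 58
65 ÷ 58 → quotient 1, remainder 7
58 ÷ 7 → quotient 8, remainder 2
7 ÷ 2 → quotient 3, remainder 1
2 ÷ 1 → quotient 2, remainder 0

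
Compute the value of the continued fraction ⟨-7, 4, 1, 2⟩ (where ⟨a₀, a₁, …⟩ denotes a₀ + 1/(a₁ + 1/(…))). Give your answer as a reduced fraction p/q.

a_0 = -7: -7/1
a_1 = 4: -27/4
a_2 = 1: -34/5
a_3 = 2: -95/14

-95/14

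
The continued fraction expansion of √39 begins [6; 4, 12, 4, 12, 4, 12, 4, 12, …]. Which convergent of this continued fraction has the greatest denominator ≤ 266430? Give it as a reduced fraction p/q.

764394/122401

List convergents until the denominator exceeds the bound:
a_0 = 6: 6/1  (≤ bound)
a_1 = 4: 25/4  (≤ bound)
a_2 = 12: 306/49  (≤ bound)
a_3 = 4: 1249/200  (≤ bound)
a_4 = 12: 15294/2449  (≤ bound)
a_5 = 4: 62425/9996  (≤ bound)
a_6 = 12: 764394/122401  (≤ bound)
a_7 = 4: 3120001/499600  (> 266430, stop)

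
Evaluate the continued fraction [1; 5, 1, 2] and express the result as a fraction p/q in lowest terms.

Start with 2.
1 + 1/(2/1) = 1 + 1/2 = 3/2
5 + 1/(3/2) = 5 + 2/3 = 17/3
1 + 1/(17/3) = 1 + 3/17 = 20/17

20/17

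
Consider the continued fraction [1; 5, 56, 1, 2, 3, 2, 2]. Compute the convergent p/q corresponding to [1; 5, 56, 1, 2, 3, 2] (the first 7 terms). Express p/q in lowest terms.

Start with 2.
3 + 1/(2/1) = 3 + 1/2 = 7/2
2 + 1/(7/2) = 2 + 2/7 = 16/7
1 + 1/(16/7) = 1 + 7/16 = 23/16
56 + 1/(23/16) = 56 + 16/23 = 1304/23
5 + 1/(1304/23) = 5 + 23/1304 = 6543/1304
1 + 1/(6543/1304) = 1 + 1304/6543 = 7847/6543

7847/6543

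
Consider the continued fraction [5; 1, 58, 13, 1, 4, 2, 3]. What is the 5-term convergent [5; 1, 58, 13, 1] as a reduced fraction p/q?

a_0 = 5: 5/1
a_1 = 1: 6/1
a_2 = 58: 353/59
a_3 = 13: 4595/768
a_4 = 1: 4948/827

4948/827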